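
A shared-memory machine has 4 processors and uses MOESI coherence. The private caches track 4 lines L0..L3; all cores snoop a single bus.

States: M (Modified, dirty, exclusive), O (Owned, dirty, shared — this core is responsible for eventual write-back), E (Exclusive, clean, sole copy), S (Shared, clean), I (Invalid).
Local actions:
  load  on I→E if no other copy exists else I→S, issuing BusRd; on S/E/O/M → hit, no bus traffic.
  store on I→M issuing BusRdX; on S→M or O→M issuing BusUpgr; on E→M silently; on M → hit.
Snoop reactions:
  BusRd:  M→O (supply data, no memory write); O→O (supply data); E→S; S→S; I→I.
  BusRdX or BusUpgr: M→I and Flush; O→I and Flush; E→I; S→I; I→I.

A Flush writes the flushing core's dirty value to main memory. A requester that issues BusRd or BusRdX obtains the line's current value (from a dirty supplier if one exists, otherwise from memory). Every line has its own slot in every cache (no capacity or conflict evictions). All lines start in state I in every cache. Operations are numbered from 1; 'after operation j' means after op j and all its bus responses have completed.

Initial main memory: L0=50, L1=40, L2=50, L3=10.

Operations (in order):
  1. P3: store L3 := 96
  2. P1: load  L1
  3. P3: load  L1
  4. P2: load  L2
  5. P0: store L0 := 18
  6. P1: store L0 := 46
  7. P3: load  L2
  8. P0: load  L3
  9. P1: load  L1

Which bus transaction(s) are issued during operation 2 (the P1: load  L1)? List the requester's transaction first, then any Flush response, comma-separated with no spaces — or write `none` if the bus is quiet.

bus = BusRd

  op1 P3: store L3 := 96 → I/I/I/M on L3; bus BusRdX; mem=10
  op2 P1: load  L1 → I/E/I/I on L1; bus BusRd; mem=40
  op3 P3: load  L1 → I/S/I/S on L1; bus BusRd; mem=40
  op4 P2: load  L2 → I/I/E/I on L2; bus BusRd; mem=50
  op5 P0: store L0 := 18 → M/I/I/I on L0; bus BusRdX; mem=50
  op6 P1: store L0 := 46 → I/M/I/I on L0; bus BusRdX Flush; mem=18
  op7 P3: load  L2 → I/I/S/S on L2; bus BusRd; mem=50
  op8 P0: load  L3 → S/I/I/O on L3; bus BusRd; mem=10
  op9 P1: load  L1 → I/S/I/S on L1; bus (none); mem=40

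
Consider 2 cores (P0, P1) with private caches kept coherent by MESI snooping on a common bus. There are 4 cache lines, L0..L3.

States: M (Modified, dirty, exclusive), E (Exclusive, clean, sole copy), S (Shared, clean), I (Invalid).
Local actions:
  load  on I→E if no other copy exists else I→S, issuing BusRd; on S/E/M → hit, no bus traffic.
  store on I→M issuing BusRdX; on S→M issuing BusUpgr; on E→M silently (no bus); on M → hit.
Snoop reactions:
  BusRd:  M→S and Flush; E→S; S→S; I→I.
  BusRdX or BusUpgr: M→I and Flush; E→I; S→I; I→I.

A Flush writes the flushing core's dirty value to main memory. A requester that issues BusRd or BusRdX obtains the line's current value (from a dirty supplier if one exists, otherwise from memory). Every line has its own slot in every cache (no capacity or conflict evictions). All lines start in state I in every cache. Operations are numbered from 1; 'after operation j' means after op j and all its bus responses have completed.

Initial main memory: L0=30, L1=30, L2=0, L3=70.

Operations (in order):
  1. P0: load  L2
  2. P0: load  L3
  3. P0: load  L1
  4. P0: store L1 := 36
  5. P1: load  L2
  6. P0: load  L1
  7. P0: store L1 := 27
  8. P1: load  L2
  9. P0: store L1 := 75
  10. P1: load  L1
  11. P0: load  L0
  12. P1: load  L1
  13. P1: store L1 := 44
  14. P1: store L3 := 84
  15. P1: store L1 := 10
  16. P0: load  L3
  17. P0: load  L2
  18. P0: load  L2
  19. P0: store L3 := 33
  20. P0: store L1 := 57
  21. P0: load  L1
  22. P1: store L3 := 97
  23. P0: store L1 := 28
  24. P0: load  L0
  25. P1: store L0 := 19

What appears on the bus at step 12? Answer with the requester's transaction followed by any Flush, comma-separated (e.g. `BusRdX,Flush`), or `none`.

bus = none

step 1: P0: load  L2  ⟶  EI  (L2)  txn=BusRd  M[L2]=0
step 2: P0: load  L3  ⟶  EI  (L3)  txn=BusRd  M[L3]=70
step 3: P0: load  L1  ⟶  EI  (L1)  txn=BusRd  M[L1]=30
step 4: P0: store L1 := 36  ⟶  MI  (L1)  txn=∅  M[L1]=30
step 5: P1: load  L2  ⟶  SS  (L2)  txn=BusRd  M[L2]=0
step 6: P0: load  L1  ⟶  MI  (L1)  txn=∅  M[L1]=30
step 7: P0: store L1 := 27  ⟶  MI  (L1)  txn=∅  M[L1]=30
step 8: P1: load  L2  ⟶  SS  (L2)  txn=∅  M[L2]=0
step 9: P0: store L1 := 75  ⟶  MI  (L1)  txn=∅  M[L1]=30
step 10: P1: load  L1  ⟶  SS  (L1)  txn=BusRd+Flush  M[L1]=75
step 11: P0: load  L0  ⟶  EI  (L0)  txn=BusRd  M[L0]=30
step 12: P1: load  L1  ⟶  SS  (L1)  txn=∅  M[L1]=75
step 13: P1: store L1 := 44  ⟶  IM  (L1)  txn=BusUpgr  M[L1]=75
step 14: P1: store L3 := 84  ⟶  IM  (L3)  txn=BusRdX  M[L3]=70
step 15: P1: store L1 := 10  ⟶  IM  (L1)  txn=∅  M[L1]=75
step 16: P0: load  L3  ⟶  SS  (L3)  txn=BusRd+Flush  M[L3]=84
step 17: P0: load  L2  ⟶  SS  (L2)  txn=∅  M[L2]=0
step 18: P0: load  L2  ⟶  SS  (L2)  txn=∅  M[L2]=0
step 19: P0: store L3 := 33  ⟶  MI  (L3)  txn=BusUpgr  M[L3]=84
step 20: P0: store L1 := 57  ⟶  MI  (L1)  txn=BusRdX+Flush  M[L1]=10
step 21: P0: load  L1  ⟶  MI  (L1)  txn=∅  M[L1]=10
step 22: P1: store L3 := 97  ⟶  IM  (L3)  txn=BusRdX+Flush  M[L3]=33
step 23: P0: store L1 := 28  ⟶  MI  (L1)  txn=∅  M[L1]=10
step 24: P0: load  L0  ⟶  EI  (L0)  txn=∅  M[L0]=30
step 25: P1: store L0 := 19  ⟶  IM  (L0)  txn=BusRdX  M[L0]=30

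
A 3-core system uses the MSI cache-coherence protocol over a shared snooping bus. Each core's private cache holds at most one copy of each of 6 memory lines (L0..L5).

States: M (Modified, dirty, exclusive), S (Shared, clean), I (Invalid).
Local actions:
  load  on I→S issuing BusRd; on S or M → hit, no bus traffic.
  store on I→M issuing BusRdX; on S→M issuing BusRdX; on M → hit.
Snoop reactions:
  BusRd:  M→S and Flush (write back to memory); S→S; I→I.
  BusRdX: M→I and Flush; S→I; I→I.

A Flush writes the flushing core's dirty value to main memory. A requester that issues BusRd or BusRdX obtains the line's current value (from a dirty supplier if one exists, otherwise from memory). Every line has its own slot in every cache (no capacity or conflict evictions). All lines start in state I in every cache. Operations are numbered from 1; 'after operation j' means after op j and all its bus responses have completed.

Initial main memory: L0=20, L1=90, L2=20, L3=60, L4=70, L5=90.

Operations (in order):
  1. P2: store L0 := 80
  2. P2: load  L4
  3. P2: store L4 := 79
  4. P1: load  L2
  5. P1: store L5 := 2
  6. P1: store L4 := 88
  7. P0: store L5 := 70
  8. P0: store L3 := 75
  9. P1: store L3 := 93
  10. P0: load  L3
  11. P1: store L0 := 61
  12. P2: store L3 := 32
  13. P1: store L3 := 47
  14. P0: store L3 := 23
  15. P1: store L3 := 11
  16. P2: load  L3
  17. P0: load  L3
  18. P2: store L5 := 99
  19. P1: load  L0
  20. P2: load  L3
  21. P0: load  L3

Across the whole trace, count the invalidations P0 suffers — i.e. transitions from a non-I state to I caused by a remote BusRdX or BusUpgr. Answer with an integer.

invalidations = 4

1. P2: store L0 := 80  bus=[BusRdX]  L0: P0=I P1=I P2=M  mem[L0]=20
2. P2: load  L4  bus=[BusRd]  L4: P0=I P1=I P2=S  mem[L4]=70
3. P2: store L4 := 79  bus=[BusRdX]  L4: P0=I P1=I P2=M  mem[L4]=70
4. P1: load  L2  bus=[BusRd]  L2: P0=I P1=S P2=I  mem[L2]=20
5. P1: store L5 := 2  bus=[BusRdX]  L5: P0=I P1=M P2=I  mem[L5]=90
6. P1: store L4 := 88  bus=[BusRdX,Flush]  L4: P0=I P1=M P2=I  mem[L4]=79
7. P0: store L5 := 70  bus=[BusRdX,Flush]  L5: P0=M P1=I P2=I  mem[L5]=2
8. P0: store L3 := 75  bus=[BusRdX]  L3: P0=M P1=I P2=I  mem[L3]=60
9. P1: store L3 := 93  bus=[BusRdX,Flush]  L3: P0=I P1=M P2=I  mem[L3]=75
10. P0: load  L3  bus=[BusRd,Flush]  L3: P0=S P1=S P2=I  mem[L3]=93
11. P1: store L0 := 61  bus=[BusRdX,Flush]  L0: P0=I P1=M P2=I  mem[L0]=80
12. P2: store L3 := 32  bus=[BusRdX]  L3: P0=I P1=I P2=M  mem[L3]=93
13. P1: store L3 := 47  bus=[BusRdX,Flush]  L3: P0=I P1=M P2=I  mem[L3]=32
14. P0: store L3 := 23  bus=[BusRdX,Flush]  L3: P0=M P1=I P2=I  mem[L3]=47
15. P1: store L3 := 11  bus=[BusRdX,Flush]  L3: P0=I P1=M P2=I  mem[L3]=23
16. P2: load  L3  bus=[BusRd,Flush]  L3: P0=I P1=S P2=S  mem[L3]=11
17. P0: load  L3  bus=[BusRd]  L3: P0=S P1=S P2=S  mem[L3]=11
18. P2: store L5 := 99  bus=[BusRdX,Flush]  L5: P0=I P1=I P2=M  mem[L5]=70
19. P1: load  L0  bus=[-]  L0: P0=I P1=M P2=I  mem[L0]=80
20. P2: load  L3  bus=[-]  L3: P0=S P1=S P2=S  mem[L3]=11
21. P0: load  L3  bus=[-]  L3: P0=S P1=S P2=S  mem[L3]=11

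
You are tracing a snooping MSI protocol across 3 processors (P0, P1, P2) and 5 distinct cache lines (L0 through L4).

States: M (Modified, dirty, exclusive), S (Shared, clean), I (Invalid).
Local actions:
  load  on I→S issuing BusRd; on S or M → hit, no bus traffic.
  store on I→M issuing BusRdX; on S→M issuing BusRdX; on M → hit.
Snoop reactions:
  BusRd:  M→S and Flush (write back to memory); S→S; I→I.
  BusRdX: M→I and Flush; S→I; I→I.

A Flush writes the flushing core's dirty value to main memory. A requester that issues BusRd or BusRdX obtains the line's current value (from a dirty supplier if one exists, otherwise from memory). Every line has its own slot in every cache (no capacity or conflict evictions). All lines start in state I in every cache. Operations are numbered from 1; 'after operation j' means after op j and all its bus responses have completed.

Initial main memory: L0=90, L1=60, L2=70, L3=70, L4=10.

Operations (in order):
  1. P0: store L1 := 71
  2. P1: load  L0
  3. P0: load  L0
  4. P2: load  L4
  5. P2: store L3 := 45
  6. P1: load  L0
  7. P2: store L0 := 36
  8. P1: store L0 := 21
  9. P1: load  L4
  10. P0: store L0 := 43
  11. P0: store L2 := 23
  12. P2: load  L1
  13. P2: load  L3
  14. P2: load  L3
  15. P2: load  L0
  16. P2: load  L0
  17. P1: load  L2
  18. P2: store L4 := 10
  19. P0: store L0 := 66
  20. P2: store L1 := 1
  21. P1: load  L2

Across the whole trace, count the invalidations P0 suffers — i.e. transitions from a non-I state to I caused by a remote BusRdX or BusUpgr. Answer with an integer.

invalidations = 2

step 1: P0: store L1 := 71  ⟶  MII  (L1)  txn=BusRdX  M[L1]=60
step 2: P1: load  L0  ⟶  ISI  (L0)  txn=BusRd  M[L0]=90
step 3: P0: load  L0  ⟶  SSI  (L0)  txn=BusRd  M[L0]=90
step 4: P2: load  L4  ⟶  IIS  (L4)  txn=BusRd  M[L4]=10
step 5: P2: store L3 := 45  ⟶  IIM  (L3)  txn=BusRdX  M[L3]=70
step 6: P1: load  L0  ⟶  SSI  (L0)  txn=∅  M[L0]=90
step 7: P2: store L0 := 36  ⟶  IIM  (L0)  txn=BusRdX  M[L0]=90
step 8: P1: store L0 := 21  ⟶  IMI  (L0)  txn=BusRdX+Flush  M[L0]=36
step 9: P1: load  L4  ⟶  ISS  (L4)  txn=BusRd  M[L4]=10
step 10: P0: store L0 := 43  ⟶  MII  (L0)  txn=BusRdX+Flush  M[L0]=21
step 11: P0: store L2 := 23  ⟶  MII  (L2)  txn=BusRdX  M[L2]=70
step 12: P2: load  L1  ⟶  SIS  (L1)  txn=BusRd+Flush  M[L1]=71
step 13: P2: load  L3  ⟶  IIM  (L3)  txn=∅  M[L3]=70
step 14: P2: load  L3  ⟶  IIM  (L3)  txn=∅  M[L3]=70
step 15: P2: load  L0  ⟶  SIS  (L0)  txn=BusRd+Flush  M[L0]=43
step 16: P2: load  L0  ⟶  SIS  (L0)  txn=∅  M[L0]=43
step 17: P1: load  L2  ⟶  SSI  (L2)  txn=BusRd+Flush  M[L2]=23
step 18: P2: store L4 := 10  ⟶  IIM  (L4)  txn=BusRdX  M[L4]=10
step 19: P0: store L0 := 66  ⟶  MII  (L0)  txn=BusRdX  M[L0]=43
step 20: P2: store L1 := 1  ⟶  IIM  (L1)  txn=BusRdX  M[L1]=71
step 21: P1: load  L2  ⟶  SSI  (L2)  txn=∅  M[L2]=23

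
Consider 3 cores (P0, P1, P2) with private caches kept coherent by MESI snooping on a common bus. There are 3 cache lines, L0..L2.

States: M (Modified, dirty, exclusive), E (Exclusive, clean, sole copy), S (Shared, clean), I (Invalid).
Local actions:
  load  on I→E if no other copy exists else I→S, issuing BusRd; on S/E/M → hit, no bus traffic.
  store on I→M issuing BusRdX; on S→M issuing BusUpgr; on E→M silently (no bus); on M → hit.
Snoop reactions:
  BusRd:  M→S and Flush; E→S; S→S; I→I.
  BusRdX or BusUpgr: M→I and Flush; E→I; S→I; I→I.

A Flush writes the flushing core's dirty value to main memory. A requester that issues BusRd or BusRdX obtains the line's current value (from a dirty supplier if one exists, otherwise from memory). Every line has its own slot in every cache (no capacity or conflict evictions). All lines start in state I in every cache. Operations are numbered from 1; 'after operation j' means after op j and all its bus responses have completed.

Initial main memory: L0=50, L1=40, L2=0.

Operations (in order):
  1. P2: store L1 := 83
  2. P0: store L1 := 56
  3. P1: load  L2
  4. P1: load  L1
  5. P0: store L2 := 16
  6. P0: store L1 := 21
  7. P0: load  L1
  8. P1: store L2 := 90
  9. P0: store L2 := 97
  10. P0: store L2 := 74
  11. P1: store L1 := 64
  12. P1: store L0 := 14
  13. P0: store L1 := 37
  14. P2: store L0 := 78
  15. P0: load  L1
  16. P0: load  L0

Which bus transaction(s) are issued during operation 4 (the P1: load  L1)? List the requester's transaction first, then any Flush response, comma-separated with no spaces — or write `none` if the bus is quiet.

bus = BusRd,Flush

  op1 P2: store L1 := 83 → I/I/M on L1; bus BusRdX; mem=40
  op2 P0: store L1 := 56 → M/I/I on L1; bus BusRdX Flush; mem=83
  op3 P1: load  L2 → I/E/I on L2; bus BusRd; mem=0
  op4 P1: load  L1 → S/S/I on L1; bus BusRd Flush; mem=56
  op5 P0: store L2 := 16 → M/I/I on L2; bus BusRdX; mem=0
  op6 P0: store L1 := 21 → M/I/I on L1; bus BusUpgr; mem=56
  op7 P0: load  L1 → M/I/I on L1; bus (none); mem=56
  op8 P1: store L2 := 90 → I/M/I on L2; bus BusRdX Flush; mem=16
  op9 P0: store L2 := 97 → M/I/I on L2; bus BusRdX Flush; mem=90
  op10 P0: store L2 := 74 → M/I/I on L2; bus (none); mem=90
  op11 P1: store L1 := 64 → I/M/I on L1; bus BusRdX Flush; mem=21
  op12 P1: store L0 := 14 → I/M/I on L0; bus BusRdX; mem=50
  op13 P0: store L1 := 37 → M/I/I on L1; bus BusRdX Flush; mem=64
  op14 P2: store L0 := 78 → I/I/M on L0; bus BusRdX Flush; mem=14
  op15 P0: load  L1 → M/I/I on L1; bus (none); mem=64
  op16 P0: load  L0 → S/I/S on L0; bus BusRd Flush; mem=78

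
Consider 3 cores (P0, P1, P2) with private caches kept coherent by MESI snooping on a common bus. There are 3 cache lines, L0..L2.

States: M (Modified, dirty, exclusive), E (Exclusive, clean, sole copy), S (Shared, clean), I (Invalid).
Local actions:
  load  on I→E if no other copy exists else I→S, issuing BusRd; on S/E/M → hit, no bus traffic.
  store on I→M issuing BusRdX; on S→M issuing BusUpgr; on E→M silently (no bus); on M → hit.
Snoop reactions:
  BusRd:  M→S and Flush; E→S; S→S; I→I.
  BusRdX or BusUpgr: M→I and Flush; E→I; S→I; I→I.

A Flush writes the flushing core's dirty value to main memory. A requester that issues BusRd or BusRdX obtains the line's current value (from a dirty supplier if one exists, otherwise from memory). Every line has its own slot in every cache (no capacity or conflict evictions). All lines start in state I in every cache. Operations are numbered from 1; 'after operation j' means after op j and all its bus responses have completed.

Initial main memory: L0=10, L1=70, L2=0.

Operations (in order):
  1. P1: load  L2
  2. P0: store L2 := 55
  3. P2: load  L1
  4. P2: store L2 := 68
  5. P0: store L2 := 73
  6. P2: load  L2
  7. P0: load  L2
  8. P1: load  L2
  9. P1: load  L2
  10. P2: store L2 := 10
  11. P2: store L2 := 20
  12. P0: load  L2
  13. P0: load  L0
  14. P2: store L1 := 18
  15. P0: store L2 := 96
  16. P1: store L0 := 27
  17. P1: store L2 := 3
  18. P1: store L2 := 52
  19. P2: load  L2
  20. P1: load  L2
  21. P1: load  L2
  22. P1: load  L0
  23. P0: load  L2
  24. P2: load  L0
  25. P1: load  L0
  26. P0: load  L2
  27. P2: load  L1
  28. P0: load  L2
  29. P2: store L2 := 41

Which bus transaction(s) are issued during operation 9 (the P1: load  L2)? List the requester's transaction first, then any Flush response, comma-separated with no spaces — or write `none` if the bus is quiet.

step 1: P1: load  L2  ⟶  IEI  (L2)  txn=BusRd  M[L2]=0
step 2: P0: store L2 := 55  ⟶  MII  (L2)  txn=BusRdX  M[L2]=0
step 3: P2: load  L1  ⟶  IIE  (L1)  txn=BusRd  M[L1]=70
step 4: P2: store L2 := 68  ⟶  IIM  (L2)  txn=BusRdX+Flush  M[L2]=55
step 5: P0: store L2 := 73  ⟶  MII  (L2)  txn=BusRdX+Flush  M[L2]=68
step 6: P2: load  L2  ⟶  SIS  (L2)  txn=BusRd+Flush  M[L2]=73
step 7: P0: load  L2  ⟶  SIS  (L2)  txn=∅  M[L2]=73
step 8: P1: load  L2  ⟶  SSS  (L2)  txn=BusRd  M[L2]=73
step 9: P1: load  L2  ⟶  SSS  (L2)  txn=∅  M[L2]=73
step 10: P2: store L2 := 10  ⟶  IIM  (L2)  txn=BusUpgr  M[L2]=73
step 11: P2: store L2 := 20  ⟶  IIM  (L2)  txn=∅  M[L2]=73
step 12: P0: load  L2  ⟶  SIS  (L2)  txn=BusRd+Flush  M[L2]=20
step 13: P0: load  L0  ⟶  EII  (L0)  txn=BusRd  M[L0]=10
step 14: P2: store L1 := 18  ⟶  IIM  (L1)  txn=∅  M[L1]=70
step 15: P0: store L2 := 96  ⟶  MII  (L2)  txn=BusUpgr  M[L2]=20
step 16: P1: store L0 := 27  ⟶  IMI  (L0)  txn=BusRdX  M[L0]=10
step 17: P1: store L2 := 3  ⟶  IMI  (L2)  txn=BusRdX+Flush  M[L2]=96
step 18: P1: store L2 := 52  ⟶  IMI  (L2)  txn=∅  M[L2]=96
step 19: P2: load  L2  ⟶  ISS  (L2)  txn=BusRd+Flush  M[L2]=52
step 20: P1: load  L2  ⟶  ISS  (L2)  txn=∅  M[L2]=52
step 21: P1: load  L2  ⟶  ISS  (L2)  txn=∅  M[L2]=52
step 22: P1: load  L0  ⟶  IMI  (L0)  txn=∅  M[L0]=10
step 23: P0: load  L2  ⟶  SSS  (L2)  txn=BusRd  M[L2]=52
step 24: P2: load  L0  ⟶  ISS  (L0)  txn=BusRd+Flush  M[L0]=27
step 25: P1: load  L0  ⟶  ISS  (L0)  txn=∅  M[L0]=27
step 26: P0: load  L2  ⟶  SSS  (L2)  txn=∅  M[L2]=52
step 27: P2: load  L1  ⟶  IIM  (L1)  txn=∅  M[L1]=70
step 28: P0: load  L2  ⟶  SSS  (L2)  txn=∅  M[L2]=52
step 29: P2: store L2 := 41  ⟶  IIM  (L2)  txn=BusUpgr  M[L2]=52

bus = none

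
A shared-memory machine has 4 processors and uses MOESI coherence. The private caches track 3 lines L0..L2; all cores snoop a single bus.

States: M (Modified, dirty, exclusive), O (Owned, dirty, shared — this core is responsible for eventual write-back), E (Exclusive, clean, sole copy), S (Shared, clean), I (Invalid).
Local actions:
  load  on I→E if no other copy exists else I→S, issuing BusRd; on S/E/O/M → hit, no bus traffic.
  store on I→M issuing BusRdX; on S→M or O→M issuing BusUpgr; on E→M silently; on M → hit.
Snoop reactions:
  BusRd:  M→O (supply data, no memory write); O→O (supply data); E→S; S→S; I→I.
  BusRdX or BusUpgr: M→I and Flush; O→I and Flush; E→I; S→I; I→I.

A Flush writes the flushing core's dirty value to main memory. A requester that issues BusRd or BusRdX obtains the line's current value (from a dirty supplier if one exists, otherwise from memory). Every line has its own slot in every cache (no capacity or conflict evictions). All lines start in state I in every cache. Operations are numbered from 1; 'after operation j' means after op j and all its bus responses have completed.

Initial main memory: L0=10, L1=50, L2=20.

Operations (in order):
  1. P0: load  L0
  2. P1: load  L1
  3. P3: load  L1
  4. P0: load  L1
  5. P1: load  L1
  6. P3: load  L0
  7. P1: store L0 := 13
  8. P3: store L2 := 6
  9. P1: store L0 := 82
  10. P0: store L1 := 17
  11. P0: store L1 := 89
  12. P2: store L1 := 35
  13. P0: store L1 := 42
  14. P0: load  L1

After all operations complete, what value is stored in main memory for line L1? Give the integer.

memory[L1] = 35

1. P0: load  L0  bus=[BusRd]  L0: P0=E P1=I P2=I P3=I  mem[L0]=10
2. P1: load  L1  bus=[BusRd]  L1: P0=I P1=E P2=I P3=I  mem[L1]=50
3. P3: load  L1  bus=[BusRd]  L1: P0=I P1=S P2=I P3=S  mem[L1]=50
4. P0: load  L1  bus=[BusRd]  L1: P0=S P1=S P2=I P3=S  mem[L1]=50
5. P1: load  L1  bus=[-]  L1: P0=S P1=S P2=I P3=S  mem[L1]=50
6. P3: load  L0  bus=[BusRd]  L0: P0=S P1=I P2=I P3=S  mem[L0]=10
7. P1: store L0 := 13  bus=[BusRdX]  L0: P0=I P1=M P2=I P3=I  mem[L0]=10
8. P3: store L2 := 6  bus=[BusRdX]  L2: P0=I P1=I P2=I P3=M  mem[L2]=20
9. P1: store L0 := 82  bus=[-]  L0: P0=I P1=M P2=I P3=I  mem[L0]=10
10. P0: store L1 := 17  bus=[BusUpgr]  L1: P0=M P1=I P2=I P3=I  mem[L1]=50
11. P0: store L1 := 89  bus=[-]  L1: P0=M P1=I P2=I P3=I  mem[L1]=50
12. P2: store L1 := 35  bus=[BusRdX,Flush]  L1: P0=I P1=I P2=M P3=I  mem[L1]=89
13. P0: store L1 := 42  bus=[BusRdX,Flush]  L1: P0=M P1=I P2=I P3=I  mem[L1]=35
14. P0: load  L1  bus=[-]  L1: P0=M P1=I P2=I P3=I  mem[L1]=35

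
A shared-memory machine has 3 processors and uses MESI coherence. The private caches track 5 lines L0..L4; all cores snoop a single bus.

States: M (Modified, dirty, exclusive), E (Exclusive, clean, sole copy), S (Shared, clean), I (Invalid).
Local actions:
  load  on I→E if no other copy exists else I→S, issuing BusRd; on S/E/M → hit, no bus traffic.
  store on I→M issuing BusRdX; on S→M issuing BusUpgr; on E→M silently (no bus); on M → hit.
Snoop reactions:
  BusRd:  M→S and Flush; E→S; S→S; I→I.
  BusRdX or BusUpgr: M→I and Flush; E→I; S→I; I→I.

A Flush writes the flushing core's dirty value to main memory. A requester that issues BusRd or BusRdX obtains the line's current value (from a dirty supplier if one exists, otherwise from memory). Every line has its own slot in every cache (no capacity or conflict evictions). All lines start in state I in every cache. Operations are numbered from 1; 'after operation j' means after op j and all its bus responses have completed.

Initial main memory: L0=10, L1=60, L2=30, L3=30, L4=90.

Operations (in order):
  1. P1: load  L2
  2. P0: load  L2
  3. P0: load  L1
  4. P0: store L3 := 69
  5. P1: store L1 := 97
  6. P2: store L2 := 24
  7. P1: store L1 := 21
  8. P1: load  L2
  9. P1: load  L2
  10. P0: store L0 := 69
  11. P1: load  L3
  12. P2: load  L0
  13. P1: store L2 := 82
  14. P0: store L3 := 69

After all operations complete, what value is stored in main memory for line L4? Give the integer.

step 1: P1: load  L2  ⟶  IEI  (L2)  txn=BusRd  M[L2]=30
step 2: P0: load  L2  ⟶  SSI  (L2)  txn=BusRd  M[L2]=30
step 3: P0: load  L1  ⟶  EII  (L1)  txn=BusRd  M[L1]=60
step 4: P0: store L3 := 69  ⟶  MII  (L3)  txn=BusRdX  M[L3]=30
step 5: P1: store L1 := 97  ⟶  IMI  (L1)  txn=BusRdX  M[L1]=60
step 6: P2: store L2 := 24  ⟶  IIM  (L2)  txn=BusRdX  M[L2]=30
step 7: P1: store L1 := 21  ⟶  IMI  (L1)  txn=∅  M[L1]=60
step 8: P1: load  L2  ⟶  ISS  (L2)  txn=BusRd+Flush  M[L2]=24
step 9: P1: load  L2  ⟶  ISS  (L2)  txn=∅  M[L2]=24
step 10: P0: store L0 := 69  ⟶  MII  (L0)  txn=BusRdX  M[L0]=10
step 11: P1: load  L3  ⟶  SSI  (L3)  txn=BusRd+Flush  M[L3]=69
step 12: P2: load  L0  ⟶  SIS  (L0)  txn=BusRd+Flush  M[L0]=69
step 13: P1: store L2 := 82  ⟶  IMI  (L2)  txn=BusUpgr  M[L2]=24
step 14: P0: store L3 := 69  ⟶  MII  (L3)  txn=BusUpgr  M[L3]=69

memory[L4] = 90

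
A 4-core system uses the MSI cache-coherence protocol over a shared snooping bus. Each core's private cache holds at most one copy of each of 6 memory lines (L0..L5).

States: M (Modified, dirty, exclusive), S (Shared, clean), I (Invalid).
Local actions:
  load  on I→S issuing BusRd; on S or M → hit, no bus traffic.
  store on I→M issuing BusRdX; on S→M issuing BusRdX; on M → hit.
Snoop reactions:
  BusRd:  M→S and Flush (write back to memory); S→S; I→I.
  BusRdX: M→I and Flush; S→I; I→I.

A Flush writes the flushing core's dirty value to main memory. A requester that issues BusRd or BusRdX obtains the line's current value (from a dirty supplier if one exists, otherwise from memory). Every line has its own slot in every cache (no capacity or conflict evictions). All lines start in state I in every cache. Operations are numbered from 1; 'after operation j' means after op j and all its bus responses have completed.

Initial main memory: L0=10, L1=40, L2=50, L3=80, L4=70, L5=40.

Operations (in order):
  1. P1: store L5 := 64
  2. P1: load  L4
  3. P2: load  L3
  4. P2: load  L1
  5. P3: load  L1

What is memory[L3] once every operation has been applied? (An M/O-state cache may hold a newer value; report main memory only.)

[1] P1: store L5 := 64 | P0:I, P1:M(64), P2:I, P3:I | bus: BusRdX
[2] P1: load  L4 | P0:I, P1:S(70), P2:I, P3:I | bus: BusRd
[3] P2: load  L3 | P0:I, P1:I, P2:S(80), P3:I | bus: BusRd
[4] P2: load  L1 | P0:I, P1:I, P2:S(40), P3:I | bus: BusRd
[5] P3: load  L1 | P0:I, P1:I, P2:S(40), P3:S(40) | bus: BusRd

memory[L3] = 80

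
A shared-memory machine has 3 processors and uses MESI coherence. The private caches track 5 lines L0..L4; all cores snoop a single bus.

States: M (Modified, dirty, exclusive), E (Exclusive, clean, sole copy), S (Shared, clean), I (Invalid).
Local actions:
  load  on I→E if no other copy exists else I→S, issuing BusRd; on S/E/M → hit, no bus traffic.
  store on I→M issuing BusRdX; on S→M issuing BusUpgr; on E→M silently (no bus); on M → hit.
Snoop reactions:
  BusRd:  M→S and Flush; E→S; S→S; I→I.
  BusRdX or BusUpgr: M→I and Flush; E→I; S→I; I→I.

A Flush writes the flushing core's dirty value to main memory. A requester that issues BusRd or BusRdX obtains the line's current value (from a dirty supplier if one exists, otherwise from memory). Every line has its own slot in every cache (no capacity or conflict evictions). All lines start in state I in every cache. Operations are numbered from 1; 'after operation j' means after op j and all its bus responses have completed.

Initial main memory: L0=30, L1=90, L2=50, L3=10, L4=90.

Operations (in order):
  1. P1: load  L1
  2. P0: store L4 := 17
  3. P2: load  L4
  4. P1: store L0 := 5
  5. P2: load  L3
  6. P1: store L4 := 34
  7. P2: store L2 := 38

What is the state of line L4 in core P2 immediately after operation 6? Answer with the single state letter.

state = I

[1] P1: load  L1 | P0:I, P1:E(90), P2:I | bus: BusRd
[2] P0: store L4 := 17 | P0:M(17), P1:I, P2:I | bus: BusRdX
[3] P2: load  L4 | P0:S(17), P1:I, P2:S(17) | bus: BusRd,Flush
[4] P1: store L0 := 5 | P0:I, P1:M(5), P2:I | bus: BusRdX
[5] P2: load  L3 | P0:I, P1:I, P2:E(10) | bus: BusRd
[6] P1: store L4 := 34 | P0:I, P1:M(34), P2:I | bus: BusRdX
[7] P2: store L2 := 38 | P0:I, P1:I, P2:M(38) | bus: BusRdX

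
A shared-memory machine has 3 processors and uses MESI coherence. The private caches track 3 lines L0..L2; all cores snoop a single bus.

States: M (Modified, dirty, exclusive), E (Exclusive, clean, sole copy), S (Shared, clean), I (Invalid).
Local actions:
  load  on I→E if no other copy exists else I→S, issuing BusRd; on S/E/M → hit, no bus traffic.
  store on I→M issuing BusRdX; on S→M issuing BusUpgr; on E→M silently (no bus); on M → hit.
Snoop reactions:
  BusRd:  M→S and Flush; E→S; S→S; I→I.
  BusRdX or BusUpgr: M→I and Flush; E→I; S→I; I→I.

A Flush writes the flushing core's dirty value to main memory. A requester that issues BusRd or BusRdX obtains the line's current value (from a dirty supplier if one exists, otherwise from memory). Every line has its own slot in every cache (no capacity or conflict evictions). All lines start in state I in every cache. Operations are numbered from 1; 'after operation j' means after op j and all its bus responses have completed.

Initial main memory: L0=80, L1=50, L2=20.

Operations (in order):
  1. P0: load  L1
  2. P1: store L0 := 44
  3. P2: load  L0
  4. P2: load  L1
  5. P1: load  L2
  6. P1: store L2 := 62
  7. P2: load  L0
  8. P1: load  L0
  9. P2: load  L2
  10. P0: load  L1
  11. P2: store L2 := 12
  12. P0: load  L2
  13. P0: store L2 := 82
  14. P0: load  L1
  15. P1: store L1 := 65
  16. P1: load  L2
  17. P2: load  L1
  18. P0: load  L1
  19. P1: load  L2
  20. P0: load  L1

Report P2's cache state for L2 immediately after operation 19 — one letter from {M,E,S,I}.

state = I

  op1 P0: load  L1 → E/I/I on L1; bus BusRd; mem=50
  op2 P1: store L0 := 44 → I/M/I on L0; bus BusRdX; mem=80
  op3 P2: load  L0 → I/S/S on L0; bus BusRd Flush; mem=44
  op4 P2: load  L1 → S/I/S on L1; bus BusRd; mem=50
  op5 P1: load  L2 → I/E/I on L2; bus BusRd; mem=20
  op6 P1: store L2 := 62 → I/M/I on L2; bus (none); mem=20
  op7 P2: load  L0 → I/S/S on L0; bus (none); mem=44
  op8 P1: load  L0 → I/S/S on L0; bus (none); mem=44
  op9 P2: load  L2 → I/S/S on L2; bus BusRd Flush; mem=62
  op10 P0: load  L1 → S/I/S on L1; bus (none); mem=50
  op11 P2: store L2 := 12 → I/I/M on L2; bus BusUpgr; mem=62
  op12 P0: load  L2 → S/I/S on L2; bus BusRd Flush; mem=12
  op13 P0: store L2 := 82 → M/I/I on L2; bus BusUpgr; mem=12
  op14 P0: load  L1 → S/I/S on L1; bus (none); mem=50
  op15 P1: store L1 := 65 → I/M/I on L1; bus BusRdX; mem=50
  op16 P1: load  L2 → S/S/I on L2; bus BusRd Flush; mem=82
  op17 P2: load  L1 → I/S/S on L1; bus BusRd Flush; mem=65
  op18 P0: load  L1 → S/S/S on L1; bus BusRd; mem=65
  op19 P1: load  L2 → S/S/I on L2; bus (none); mem=82
  op20 P0: load  L1 → S/S/S on L1; bus (none); mem=65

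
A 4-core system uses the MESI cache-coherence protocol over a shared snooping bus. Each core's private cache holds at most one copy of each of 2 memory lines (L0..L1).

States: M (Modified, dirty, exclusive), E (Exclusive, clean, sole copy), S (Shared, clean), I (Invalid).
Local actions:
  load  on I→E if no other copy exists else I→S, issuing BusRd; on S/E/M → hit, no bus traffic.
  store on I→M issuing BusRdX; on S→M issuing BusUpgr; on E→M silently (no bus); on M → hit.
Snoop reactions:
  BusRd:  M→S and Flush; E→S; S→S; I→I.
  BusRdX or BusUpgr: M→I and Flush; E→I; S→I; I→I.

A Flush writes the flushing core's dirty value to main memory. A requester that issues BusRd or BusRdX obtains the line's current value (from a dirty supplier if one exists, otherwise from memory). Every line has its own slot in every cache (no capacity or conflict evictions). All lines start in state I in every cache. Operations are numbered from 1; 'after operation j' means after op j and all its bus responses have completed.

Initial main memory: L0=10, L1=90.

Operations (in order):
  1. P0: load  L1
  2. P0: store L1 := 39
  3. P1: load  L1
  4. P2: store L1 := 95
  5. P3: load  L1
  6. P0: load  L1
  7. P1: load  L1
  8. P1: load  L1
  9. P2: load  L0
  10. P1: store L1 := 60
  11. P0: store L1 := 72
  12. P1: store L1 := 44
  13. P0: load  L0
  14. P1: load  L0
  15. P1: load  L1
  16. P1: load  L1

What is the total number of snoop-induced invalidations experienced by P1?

1. P0: load  L1  bus=[BusRd]  L1: P0=E P1=I P2=I P3=I  mem[L1]=90
2. P0: store L1 := 39  bus=[-]  L1: P0=M P1=I P2=I P3=I  mem[L1]=90
3. P1: load  L1  bus=[BusRd,Flush]  L1: P0=S P1=S P2=I P3=I  mem[L1]=39
4. P2: store L1 := 95  bus=[BusRdX]  L1: P0=I P1=I P2=M P3=I  mem[L1]=39
5. P3: load  L1  bus=[BusRd,Flush]  L1: P0=I P1=I P2=S P3=S  mem[L1]=95
6. P0: load  L1  bus=[BusRd]  L1: P0=S P1=I P2=S P3=S  mem[L1]=95
7. P1: load  L1  bus=[BusRd]  L1: P0=S P1=S P2=S P3=S  mem[L1]=95
8. P1: load  L1  bus=[-]  L1: P0=S P1=S P2=S P3=S  mem[L1]=95
9. P2: load  L0  bus=[BusRd]  L0: P0=I P1=I P2=E P3=I  mem[L0]=10
10. P1: store L1 := 60  bus=[BusUpgr]  L1: P0=I P1=M P2=I P3=I  mem[L1]=95
11. P0: store L1 := 72  bus=[BusRdX,Flush]  L1: P0=M P1=I P2=I P3=I  mem[L1]=60
12. P1: store L1 := 44  bus=[BusRdX,Flush]  L1: P0=I P1=M P2=I P3=I  mem[L1]=72
13. P0: load  L0  bus=[BusRd]  L0: P0=S P1=I P2=S P3=I  mem[L0]=10
14. P1: load  L0  bus=[BusRd]  L0: P0=S P1=S P2=S P3=I  mem[L0]=10
15. P1: load  L1  bus=[-]  L1: P0=I P1=M P2=I P3=I  mem[L1]=72
16. P1: load  L1  bus=[-]  L1: P0=I P1=M P2=I P3=I  mem[L1]=72

invalidations = 2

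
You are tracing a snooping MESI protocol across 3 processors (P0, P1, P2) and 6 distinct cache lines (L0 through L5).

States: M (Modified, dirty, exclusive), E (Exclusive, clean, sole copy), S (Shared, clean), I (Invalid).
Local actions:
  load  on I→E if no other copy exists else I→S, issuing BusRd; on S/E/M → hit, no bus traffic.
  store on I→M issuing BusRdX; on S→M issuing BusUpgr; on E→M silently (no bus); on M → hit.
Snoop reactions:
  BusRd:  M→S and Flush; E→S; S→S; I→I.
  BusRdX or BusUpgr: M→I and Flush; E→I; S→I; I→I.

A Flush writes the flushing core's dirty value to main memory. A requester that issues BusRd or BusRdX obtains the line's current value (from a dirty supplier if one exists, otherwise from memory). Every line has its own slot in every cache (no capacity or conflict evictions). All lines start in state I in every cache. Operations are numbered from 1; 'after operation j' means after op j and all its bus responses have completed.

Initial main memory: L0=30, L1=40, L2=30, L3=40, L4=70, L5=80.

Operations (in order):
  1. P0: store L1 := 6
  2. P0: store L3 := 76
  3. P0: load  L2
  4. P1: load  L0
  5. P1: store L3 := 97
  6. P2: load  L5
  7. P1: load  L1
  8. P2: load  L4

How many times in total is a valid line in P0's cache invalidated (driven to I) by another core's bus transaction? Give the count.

invalidations = 1

step 1: P0: store L1 := 6  ⟶  MII  (L1)  txn=BusRdX  M[L1]=40
step 2: P0: store L3 := 76  ⟶  MII  (L3)  txn=BusRdX  M[L3]=40
step 3: P0: load  L2  ⟶  EII  (L2)  txn=BusRd  M[L2]=30
step 4: P1: load  L0  ⟶  IEI  (L0)  txn=BusRd  M[L0]=30
step 5: P1: store L3 := 97  ⟶  IMI  (L3)  txn=BusRdX+Flush  M[L3]=76
step 6: P2: load  L5  ⟶  IIE  (L5)  txn=BusRd  M[L5]=80
step 7: P1: load  L1  ⟶  SSI  (L1)  txn=BusRd+Flush  M[L1]=6
step 8: P2: load  L4  ⟶  IIE  (L4)  txn=BusRd  M[L4]=70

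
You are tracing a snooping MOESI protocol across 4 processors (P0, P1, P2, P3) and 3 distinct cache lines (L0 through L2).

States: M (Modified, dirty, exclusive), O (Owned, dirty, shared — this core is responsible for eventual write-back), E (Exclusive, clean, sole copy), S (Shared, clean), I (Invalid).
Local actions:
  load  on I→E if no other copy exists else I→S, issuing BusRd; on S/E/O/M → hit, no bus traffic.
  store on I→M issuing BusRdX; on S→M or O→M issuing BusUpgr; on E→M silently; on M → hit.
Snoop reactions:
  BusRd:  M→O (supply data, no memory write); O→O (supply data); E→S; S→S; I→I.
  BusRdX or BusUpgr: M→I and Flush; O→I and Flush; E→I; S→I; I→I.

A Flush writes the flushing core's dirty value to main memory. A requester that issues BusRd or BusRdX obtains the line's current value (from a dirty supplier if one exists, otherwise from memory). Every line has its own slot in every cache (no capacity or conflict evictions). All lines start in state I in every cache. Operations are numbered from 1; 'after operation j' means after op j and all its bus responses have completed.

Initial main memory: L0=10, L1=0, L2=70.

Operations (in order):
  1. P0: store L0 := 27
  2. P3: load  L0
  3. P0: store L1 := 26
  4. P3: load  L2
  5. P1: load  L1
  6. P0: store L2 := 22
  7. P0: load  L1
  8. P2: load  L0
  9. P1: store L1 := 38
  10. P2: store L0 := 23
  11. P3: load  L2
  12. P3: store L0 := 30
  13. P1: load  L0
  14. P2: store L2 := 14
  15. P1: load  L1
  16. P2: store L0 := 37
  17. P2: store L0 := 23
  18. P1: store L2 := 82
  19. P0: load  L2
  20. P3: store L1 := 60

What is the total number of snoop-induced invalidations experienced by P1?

[1] P0: store L0 := 27 | P0:M(27), P1:I, P2:I, P3:I | bus: BusRdX
[2] P3: load  L0 | P0:O(27), P1:I, P2:I, P3:S(27) | bus: BusRd
[3] P0: store L1 := 26 | P0:M(26), P1:I, P2:I, P3:I | bus: BusRdX
[4] P3: load  L2 | P0:I, P1:I, P2:I, P3:E(70) | bus: BusRd
[5] P1: load  L1 | P0:O(26), P1:S(26), P2:I, P3:I | bus: BusRd
[6] P0: store L2 := 22 | P0:M(22), P1:I, P2:I, P3:I | bus: BusRdX
[7] P0: load  L1 | P0:O(26), P1:S(26), P2:I, P3:I | bus: none
[8] P2: load  L0 | P0:O(27), P1:I, P2:S(27), P3:S(27) | bus: BusRd
[9] P1: store L1 := 38 | P0:I, P1:M(38), P2:I, P3:I | bus: BusUpgr,Flush
[10] P2: store L0 := 23 | P0:I, P1:I, P2:M(23), P3:I | bus: BusUpgr,Flush
[11] P3: load  L2 | P0:O(22), P1:I, P2:I, P3:S(22) | bus: BusRd
[12] P3: store L0 := 30 | P0:I, P1:I, P2:I, P3:M(30) | bus: BusRdX,Flush
[13] P1: load  L0 | P0:I, P1:S(30), P2:I, P3:O(30) | bus: BusRd
[14] P2: store L2 := 14 | P0:I, P1:I, P2:M(14), P3:I | bus: BusRdX,Flush
[15] P1: load  L1 | P0:I, P1:M(38), P2:I, P3:I | bus: none
[16] P2: store L0 := 37 | P0:I, P1:I, P2:M(37), P3:I | bus: BusRdX,Flush
[17] P2: store L0 := 23 | P0:I, P1:I, P2:M(23), P3:I | bus: none
[18] P1: store L2 := 82 | P0:I, P1:M(82), P2:I, P3:I | bus: BusRdX,Flush
[19] P0: load  L2 | P0:S(82), P1:O(82), P2:I, P3:I | bus: BusRd
[20] P3: store L1 := 60 | P0:I, P1:I, P2:I, P3:M(60) | bus: BusRdX,Flush

invalidations = 2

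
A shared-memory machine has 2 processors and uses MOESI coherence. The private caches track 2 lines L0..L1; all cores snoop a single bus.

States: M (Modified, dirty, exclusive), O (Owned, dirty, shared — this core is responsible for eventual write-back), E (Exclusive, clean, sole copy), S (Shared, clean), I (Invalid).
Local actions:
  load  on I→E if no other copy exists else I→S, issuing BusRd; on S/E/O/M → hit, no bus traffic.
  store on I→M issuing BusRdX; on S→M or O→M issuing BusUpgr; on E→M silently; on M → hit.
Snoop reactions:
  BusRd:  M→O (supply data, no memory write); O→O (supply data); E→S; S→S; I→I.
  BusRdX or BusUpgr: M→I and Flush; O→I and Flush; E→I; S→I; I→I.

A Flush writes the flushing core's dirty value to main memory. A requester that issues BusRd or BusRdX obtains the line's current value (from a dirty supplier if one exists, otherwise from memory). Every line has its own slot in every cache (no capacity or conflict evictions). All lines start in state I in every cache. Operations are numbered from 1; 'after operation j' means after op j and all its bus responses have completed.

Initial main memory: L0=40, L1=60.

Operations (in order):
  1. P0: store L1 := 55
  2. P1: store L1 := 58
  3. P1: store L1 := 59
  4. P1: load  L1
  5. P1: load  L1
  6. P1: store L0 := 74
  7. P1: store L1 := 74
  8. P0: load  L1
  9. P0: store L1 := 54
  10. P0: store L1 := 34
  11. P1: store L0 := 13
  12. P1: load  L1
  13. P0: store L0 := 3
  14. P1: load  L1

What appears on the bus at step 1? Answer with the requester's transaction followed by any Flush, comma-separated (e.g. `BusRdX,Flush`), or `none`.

bus = BusRdX

1. P0: store L1 := 55  bus=[BusRdX]  L1: P0=M P1=I  mem[L1]=60
2. P1: store L1 := 58  bus=[BusRdX,Flush]  L1: P0=I P1=M  mem[L1]=55
3. P1: store L1 := 59  bus=[-]  L1: P0=I P1=M  mem[L1]=55
4. P1: load  L1  bus=[-]  L1: P0=I P1=M  mem[L1]=55
5. P1: load  L1  bus=[-]  L1: P0=I P1=M  mem[L1]=55
6. P1: store L0 := 74  bus=[BusRdX]  L0: P0=I P1=M  mem[L0]=40
7. P1: store L1 := 74  bus=[-]  L1: P0=I P1=M  mem[L1]=55
8. P0: load  L1  bus=[BusRd]  L1: P0=S P1=O  mem[L1]=55
9. P0: store L1 := 54  bus=[BusUpgr,Flush]  L1: P0=M P1=I  mem[L1]=74
10. P0: store L1 := 34  bus=[-]  L1: P0=M P1=I  mem[L1]=74
11. P1: store L0 := 13  bus=[-]  L0: P0=I P1=M  mem[L0]=40
12. P1: load  L1  bus=[BusRd]  L1: P0=O P1=S  mem[L1]=74
13. P0: store L0 := 3  bus=[BusRdX,Flush]  L0: P0=M P1=I  mem[L0]=13
14. P1: load  L1  bus=[-]  L1: P0=O P1=S  mem[L1]=74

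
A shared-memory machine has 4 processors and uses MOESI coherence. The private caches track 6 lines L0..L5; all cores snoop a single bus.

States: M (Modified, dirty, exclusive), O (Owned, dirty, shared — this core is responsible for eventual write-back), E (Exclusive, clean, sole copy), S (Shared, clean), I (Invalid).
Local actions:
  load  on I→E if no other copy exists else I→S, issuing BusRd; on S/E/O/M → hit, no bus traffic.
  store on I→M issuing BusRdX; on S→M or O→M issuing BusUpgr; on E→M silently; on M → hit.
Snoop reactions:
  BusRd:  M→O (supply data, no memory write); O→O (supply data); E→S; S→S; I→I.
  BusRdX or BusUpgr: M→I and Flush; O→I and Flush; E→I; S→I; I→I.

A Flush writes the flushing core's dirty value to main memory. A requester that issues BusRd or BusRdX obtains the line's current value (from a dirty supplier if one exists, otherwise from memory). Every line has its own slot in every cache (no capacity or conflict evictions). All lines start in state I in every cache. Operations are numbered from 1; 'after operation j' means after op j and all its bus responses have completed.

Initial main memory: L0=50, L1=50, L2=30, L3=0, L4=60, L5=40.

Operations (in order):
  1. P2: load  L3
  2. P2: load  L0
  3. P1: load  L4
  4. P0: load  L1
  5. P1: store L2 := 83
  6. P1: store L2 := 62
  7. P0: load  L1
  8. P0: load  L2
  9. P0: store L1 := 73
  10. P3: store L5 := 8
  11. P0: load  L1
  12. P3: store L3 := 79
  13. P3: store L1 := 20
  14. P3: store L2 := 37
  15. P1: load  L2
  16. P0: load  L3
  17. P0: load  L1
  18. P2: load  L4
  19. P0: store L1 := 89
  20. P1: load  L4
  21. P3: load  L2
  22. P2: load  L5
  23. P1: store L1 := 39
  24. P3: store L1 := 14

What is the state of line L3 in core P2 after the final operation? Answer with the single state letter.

state = I

  op1 P2: load  L3 → I/I/E/I on L3; bus BusRd; mem=0
  op2 P2: load  L0 → I/I/E/I on L0; bus BusRd; mem=50
  op3 P1: load  L4 → I/E/I/I on L4; bus BusRd; mem=60
  op4 P0: load  L1 → E/I/I/I on L1; bus BusRd; mem=50
  op5 P1: store L2 := 83 → I/M/I/I on L2; bus BusRdX; mem=30
  op6 P1: store L2 := 62 → I/M/I/I on L2; bus (none); mem=30
  op7 P0: load  L1 → E/I/I/I on L1; bus (none); mem=50
  op8 P0: load  L2 → S/O/I/I on L2; bus BusRd; mem=30
  op9 P0: store L1 := 73 → M/I/I/I on L1; bus (none); mem=50
  op10 P3: store L5 := 8 → I/I/I/M on L5; bus BusRdX; mem=40
  op11 P0: load  L1 → M/I/I/I on L1; bus (none); mem=50
  op12 P3: store L3 := 79 → I/I/I/M on L3; bus BusRdX; mem=0
  op13 P3: store L1 := 20 → I/I/I/M on L1; bus BusRdX Flush; mem=73
  op14 P3: store L2 := 37 → I/I/I/M on L2; bus BusRdX Flush; mem=62
  op15 P1: load  L2 → I/S/I/O on L2; bus BusRd; mem=62
  op16 P0: load  L3 → S/I/I/O on L3; bus BusRd; mem=0
  op17 P0: load  L1 → S/I/I/O on L1; bus BusRd; mem=73
  op18 P2: load  L4 → I/S/S/I on L4; bus BusRd; mem=60
  op19 P0: store L1 := 89 → M/I/I/I on L1; bus BusUpgr Flush; mem=20
  op20 P1: load  L4 → I/S/S/I on L4; bus (none); mem=60
  op21 P3: load  L2 → I/S/I/O on L2; bus (none); mem=62
  op22 P2: load  L5 → I/I/S/O on L5; bus BusRd; mem=40
  op23 P1: store L1 := 39 → I/M/I/I on L1; bus BusRdX Flush; mem=89
  op24 P3: store L1 := 14 → I/I/I/M on L1; bus BusRdX Flush; mem=39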